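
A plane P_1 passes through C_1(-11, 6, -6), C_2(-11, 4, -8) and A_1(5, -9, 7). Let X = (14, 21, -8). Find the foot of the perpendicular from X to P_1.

(-7, 9, 4)

C_1C_2 = (0, -2, -2), C_1A_1 = (16, -15, 13); a normal to P_1 is C_1C_2 × C_1A_1 = (-56, -32, 32).
Using C_1: P_1 has equation -56x - 32y + 32z = 232.
Foot = X − λn with λ = (n·X − d)/|n|² = (-1712 − 232)/5184 = -3/8.
Foot = (14, 21, -8) − (-3/8)·(-56, -32, 32) = (-7, 9, 4).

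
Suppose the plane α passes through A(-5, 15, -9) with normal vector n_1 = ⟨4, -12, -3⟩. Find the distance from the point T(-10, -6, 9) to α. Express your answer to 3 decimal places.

α: n_1·r = n_1·A gives 4x - 12y - 3z = -173.
n·T − d = (4)·(-10) + (-12)·(-6) + (-3)·(9) − (-173) = 178; |n| = √169.
Distance = |178| / √169 = 178/√169 ≈ 13.692.

13.692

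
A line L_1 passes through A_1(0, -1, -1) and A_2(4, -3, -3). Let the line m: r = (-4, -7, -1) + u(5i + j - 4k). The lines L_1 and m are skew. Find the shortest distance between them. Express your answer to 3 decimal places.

A direction vector for L_1 is A_2 − A_1 = (4, -2, -2).
Common perpendicular direction n = (4, -2, -2) × (5, 1, -4) = (10, 6, 14).
With w = (-4, -7, -1) − (0, -1, -1) = (-4, -6, 0), w · n = -76.
Distance = |w · n| / |n| = |-76| / √332 ≈ 4.171.

4.171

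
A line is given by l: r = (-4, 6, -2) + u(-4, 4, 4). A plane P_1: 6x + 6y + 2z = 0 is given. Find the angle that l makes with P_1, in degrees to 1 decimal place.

sin θ = |n·v| / (|n||v|) = |8| / (√76 · √48) = 0.13245.
θ ≈ 7.6°.

7.6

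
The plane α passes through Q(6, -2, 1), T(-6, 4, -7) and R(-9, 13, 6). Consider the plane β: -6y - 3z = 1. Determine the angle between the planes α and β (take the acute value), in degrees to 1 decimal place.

QT = (-12, 6, -8), QR = (-15, 15, 5); a normal to α is QT × QR = (150, 180, -90).
Using Q: α has equation 150x + 180y - 90z = 450.
cos θ = |n₁·n₂| / (|n₁||n₂|) = |-810| / (√63000 · √45).
θ = arccos(0.48107) ≈ 61.2°.

61.2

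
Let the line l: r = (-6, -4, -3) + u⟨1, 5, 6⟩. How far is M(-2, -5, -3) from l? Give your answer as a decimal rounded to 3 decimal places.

4.121

Taking (-6, -4, -3) on l with direction v = (1, 5, 6): w = M − (-6, -4, -3) = (4, -1, 0), and w × v = (-6, -24, 21).
Distance = |w × v| / |v| = √1053 / √62 ≈ 4.121.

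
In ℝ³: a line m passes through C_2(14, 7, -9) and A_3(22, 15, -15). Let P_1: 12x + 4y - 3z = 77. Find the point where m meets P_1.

A direction vector for m is A_3 − C_2 = (8, 8, -6).
Substitute r = (14, 7, -9) + t(8, 8, -6) into the plane: 223 + 146t = 77, so t = -1.
Intersection: (14, 7, -9) + (-1)·(8, 8, -6) = (6, -1, -3).

(6, -1, -3)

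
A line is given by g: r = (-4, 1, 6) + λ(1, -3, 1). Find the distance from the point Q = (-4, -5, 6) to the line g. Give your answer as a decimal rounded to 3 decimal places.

2.558

Taking (-4, 1, 6) on g with direction v = (1, -3, 1): w = Q − (-4, 1, 6) = (0, -6, 0), and w × v = (-6, 0, 6).
Distance = |w × v| / |v| = √72 / √11 ≈ 2.558.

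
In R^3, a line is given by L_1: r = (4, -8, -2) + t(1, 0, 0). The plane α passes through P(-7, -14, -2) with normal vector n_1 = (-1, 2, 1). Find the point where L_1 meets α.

α: n_1·r = n_1·P gives -x + 2y + z = -23.
Substitute r = (4, -8, -2) + t(1, 0, 0) into the plane: -22 + (-1)t = -23, so t = 1.
Intersection: (4, -8, -2) + 1·(1, 0, 0) = (5, -8, -2).

(5, -8, -2)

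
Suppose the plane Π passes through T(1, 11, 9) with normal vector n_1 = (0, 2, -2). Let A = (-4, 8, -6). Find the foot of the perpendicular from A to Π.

Π: n_1·r = n_1·T gives 2y - 2z = 4.
Foot = A − λn with λ = (n·A − d)/|n|² = (28 − 4)/8 = 3.
Foot = (-4, 8, -6) − 3·(0, 2, -2) = (-4, 2, 0).

(-4, 2, 0)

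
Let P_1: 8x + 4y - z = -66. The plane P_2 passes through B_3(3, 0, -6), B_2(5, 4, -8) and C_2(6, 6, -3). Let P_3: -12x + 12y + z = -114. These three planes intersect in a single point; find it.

(-3, -12, -6)

B_3B_2 = (2, 4, -2), B_3C_2 = (3, 6, 3); a normal to P_2 is B_3B_2 × B_3C_2 = (24, -12, 0).
Using B_3: P_2 has equation 24x - 12y = 72.
Solving the 3×3 linear system 8x + 4y - z = -66, 24x - 12y = 72, -12x + 12y + z = -114 (e.g. by elimination or Cramer's rule, determinant = -336) gives (-3, -12, -6).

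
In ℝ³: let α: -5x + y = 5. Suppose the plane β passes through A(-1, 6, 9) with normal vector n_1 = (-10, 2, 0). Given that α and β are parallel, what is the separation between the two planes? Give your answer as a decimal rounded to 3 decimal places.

β: n_1·r = n_1·A gives -10x + 2y = 22.
Rescale β by 1/2: -5x + y = 11. Then distance = |5 − 11| / √26 ≈ 1.177.

1.177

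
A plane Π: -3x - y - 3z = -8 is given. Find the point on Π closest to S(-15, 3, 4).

Foot = S − λn with λ = (n·S − d)/|n|² = (30 − (-8))/19 = 2.
Foot = (-15, 3, 4) − 2·(-3, -1, -3) = (-9, 5, 10).

(-9, 5, 10)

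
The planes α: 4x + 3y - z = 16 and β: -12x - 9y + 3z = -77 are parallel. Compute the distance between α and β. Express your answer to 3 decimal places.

1.896

Rescale β by 1/(-3): 4x + 3y - z = 77/3. Then distance = |16 − (77/3)| / √26 ≈ 1.896.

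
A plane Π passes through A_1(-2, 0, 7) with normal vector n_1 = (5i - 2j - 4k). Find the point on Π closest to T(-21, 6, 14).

Π: n_1·r = n_1·A_1 gives 5x - 2y - 4z = -38.
Foot = T − λn with λ = (n·T − d)/|n|² = (-173 − (-38))/45 = -3.
Foot = (-21, 6, 14) − (-3)·(5, -2, -4) = (-6, 0, 2).

(-6, 0, 2)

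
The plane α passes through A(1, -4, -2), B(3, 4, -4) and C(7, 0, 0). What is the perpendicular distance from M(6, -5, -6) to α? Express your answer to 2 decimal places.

6.00

AB = (2, 8, -2), AC = (6, 4, 2); a normal to α is AB × AC = (24, -16, -40).
Using A: α has equation 24x - 16y - 40z = 168.
n·M − d = (24)·(6) + (-16)·(-5) + (-40)·(-6) − 168 = 296; |n| = √2432.
Distance = |296| / √2432 = 296/√2432 ≈ 6.00.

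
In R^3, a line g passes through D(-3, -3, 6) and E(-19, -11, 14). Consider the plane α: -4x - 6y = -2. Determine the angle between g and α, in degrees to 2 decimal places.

A direction vector for g is E − D = (-16, -8, 8).
sin θ = |n·v| / (|n||v|) = |112| / (√52 · √384) = 0.79259.
θ ≈ 52.43°.

52.43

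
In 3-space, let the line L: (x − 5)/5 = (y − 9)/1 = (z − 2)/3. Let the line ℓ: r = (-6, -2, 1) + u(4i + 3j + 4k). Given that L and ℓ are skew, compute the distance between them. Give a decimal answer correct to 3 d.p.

L has direction (5, 1, 3) through (5, 9, 2).
Common perpendicular direction n = (5, 1, 3) × (4, 3, 4) = (-5, -8, 11).
With w = (-6, -2, 1) − (5, 9, 2) = (-11, -11, -1), w · n = 132.
Distance = |w · n| / |n| = |132| / √210 ≈ 9.109.

9.109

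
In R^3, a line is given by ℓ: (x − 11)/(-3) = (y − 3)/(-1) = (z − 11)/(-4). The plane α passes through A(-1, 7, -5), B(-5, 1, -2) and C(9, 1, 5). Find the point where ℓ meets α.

ℓ has direction (-3, -1, -4) through (11, 3, 11).
AB = (-4, -6, 3), AC = (10, -6, 10); a normal to α is AB × AC = (-42, 70, 84).
Using A: α has equation -42x + 70y + 84z = 112.
Substitute r = (11, 3, 11) + t(-3, -1, -4) into the plane: 672 + (-280)t = 112, so t = 2.
Intersection: (11, 3, 11) + 2·(-3, -1, -4) = (5, 1, 3).

(5, 1, 3)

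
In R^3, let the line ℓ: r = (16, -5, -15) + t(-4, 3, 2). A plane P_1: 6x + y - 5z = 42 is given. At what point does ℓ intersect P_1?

Substitute r = (16, -5, -15) + t(-4, 3, 2) into the plane: 166 + (-31)t = 42, so t = 4.
Intersection: (16, -5, -15) + 4·(-4, 3, 2) = (0, 7, -7).

(0, 7, -7)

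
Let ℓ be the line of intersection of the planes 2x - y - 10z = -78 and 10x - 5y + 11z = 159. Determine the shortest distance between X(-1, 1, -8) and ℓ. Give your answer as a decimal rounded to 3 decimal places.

Direction of ℓ: (2, -1, -10) × (10, -5, 11) = (-61, -122, 0).
A point on ℓ: solving the two plane equations with x = 3 gives (3, -6, 9).
Taking (3, -6, 9) on ℓ with direction v = (-61, -122, 0): w = X − (3, -6, 9) = (-4, 7, -17), and w × v = (-2074, 1037, 915).
Distance = |w × v| / |v| = √6214070 / √18605 ≈ 18.276.

18.276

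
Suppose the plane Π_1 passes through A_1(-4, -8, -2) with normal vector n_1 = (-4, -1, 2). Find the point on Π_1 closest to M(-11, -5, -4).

(-7, -4, -6)

Π_1: n_1·r = n_1·A_1 gives -4x - y + 2z = 20.
Foot = M − λn with λ = (n·M − d)/|n|² = (41 − 20)/21 = 1.
Foot = (-11, -5, -4) − 1·(-4, -1, 2) = (-7, -4, -6).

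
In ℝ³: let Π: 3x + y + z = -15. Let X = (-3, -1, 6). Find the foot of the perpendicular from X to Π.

(-6, -2, 5)

Foot = X − λn with λ = (n·X − d)/|n|² = (-4 − (-15))/11 = 1.
Foot = (-3, -1, 6) − 1·(3, 1, 1) = (-6, -2, 5).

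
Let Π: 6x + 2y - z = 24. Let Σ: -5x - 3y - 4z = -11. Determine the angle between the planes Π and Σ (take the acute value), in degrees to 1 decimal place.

cos θ = |n₁·n₂| / (|n₁||n₂|) = |-32| / (√41 · √50).
θ = arccos(0.70676) ≈ 45.0°.

45.0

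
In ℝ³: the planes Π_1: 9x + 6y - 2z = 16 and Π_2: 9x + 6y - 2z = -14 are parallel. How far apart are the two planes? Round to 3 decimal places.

Same normal n = (9, 6, -2) with |n| = √121; distance = |16 − (-14)| / |n| = 30/√121 ≈ 2.727.

2.727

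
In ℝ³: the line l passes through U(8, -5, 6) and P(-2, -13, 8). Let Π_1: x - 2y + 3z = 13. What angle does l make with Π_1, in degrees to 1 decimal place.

14.3

A direction vector for l is P − U = (-10, -8, 2).
sin θ = |n·v| / (|n||v|) = |12| / (√14 · √168) = 0.24744.
θ ≈ 14.3°.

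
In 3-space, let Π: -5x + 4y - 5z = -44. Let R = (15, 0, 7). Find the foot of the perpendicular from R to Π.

Foot = R − λn with λ = (n·R − d)/|n|² = (-110 − (-44))/66 = -1.
Foot = (15, 0, 7) − (-1)·(-5, 4, -5) = (10, 4, 2).

(10, 4, 2)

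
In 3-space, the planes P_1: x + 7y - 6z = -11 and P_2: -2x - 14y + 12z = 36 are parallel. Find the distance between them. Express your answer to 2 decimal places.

Rescale P_2 by 1/(-2): x + 7y - 6z = -18. Then distance = |-11 − (-18)| / √86 ≈ 0.75.

0.75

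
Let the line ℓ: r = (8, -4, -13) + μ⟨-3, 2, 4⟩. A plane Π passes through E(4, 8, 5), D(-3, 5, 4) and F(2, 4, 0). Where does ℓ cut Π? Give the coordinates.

(-4, 4, 3)

ED = (-7, -3, -1), EF = (-2, -4, -5); a normal to Π is ED × EF = (11, -33, 22).
Using E: Π has equation 11x - 33y + 22z = -110.
Substitute r = (8, -4, -13) + t(-3, 2, 4) into the plane: -66 + (-11)t = -110, so t = 4.
Intersection: (8, -4, -13) + 4·(-3, 2, 4) = (-4, 4, 3).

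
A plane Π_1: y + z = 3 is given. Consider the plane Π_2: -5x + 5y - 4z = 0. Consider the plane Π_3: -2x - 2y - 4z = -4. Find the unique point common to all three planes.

(-6, -2, 5)

Solving the 3×3 linear system y + z = 3, -5x + 5y - 4z = 0, -2x - 2y - 4z = -4 (e.g. by elimination or Cramer's rule, determinant = 8) gives (-6, -2, 5).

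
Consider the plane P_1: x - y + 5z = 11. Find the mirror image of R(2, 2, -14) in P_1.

λ = (n·R − d)/|n|² = (-70 − 11)/27 = -3.
Reflection = R − 2λn = (2, 2, -14) − (-6)·(1, -1, 5) = (8, -4, 16).

(8, -4, 16)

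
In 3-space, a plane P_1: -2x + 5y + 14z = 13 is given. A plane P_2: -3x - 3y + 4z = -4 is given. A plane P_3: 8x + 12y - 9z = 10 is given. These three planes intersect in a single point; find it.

Solving the 3×3 linear system -2x + 5y + 14z = 13, -3x - 3y + 4z = -4, 8x + 12y - 9z = 10 (e.g. by elimination or Cramer's rule, determinant = -101) gives (5, -1, 2).

(5, -1, 2)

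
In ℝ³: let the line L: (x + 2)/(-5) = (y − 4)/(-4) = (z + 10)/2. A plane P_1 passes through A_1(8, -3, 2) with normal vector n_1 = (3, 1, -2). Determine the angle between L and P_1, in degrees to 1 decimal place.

66.4

L has direction (-5, -4, 2) through (-2, 4, -10).
P_1: n_1·r = n_1·A_1 gives 3x + y - 2z = 17.
sin θ = |n·v| / (|n||v|) = |-23| / (√14 · √45) = 0.91634.
θ ≈ 66.4°.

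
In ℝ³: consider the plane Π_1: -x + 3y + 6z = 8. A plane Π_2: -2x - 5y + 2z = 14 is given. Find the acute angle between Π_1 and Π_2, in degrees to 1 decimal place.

cos θ = |n₁·n₂| / (|n₁||n₂|) = |-1| / (√46 · √33).
θ = arccos(0.02567) ≈ 88.5°.

88.5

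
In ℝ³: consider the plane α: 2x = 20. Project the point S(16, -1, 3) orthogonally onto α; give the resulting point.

Foot = S − λn with λ = (n·S − d)/|n|² = (32 − 20)/4 = 3.
Foot = (16, -1, 3) − 3·(2, 0, 0) = (10, -1, 3).

(10, -1, 3)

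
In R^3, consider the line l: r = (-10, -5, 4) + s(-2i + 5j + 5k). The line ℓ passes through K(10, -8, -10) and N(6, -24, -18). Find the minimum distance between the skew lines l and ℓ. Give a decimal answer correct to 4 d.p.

A direction vector for ℓ is N − K = (-4, -16, -8).
Common perpendicular direction n = (-2, 5, 5) × (-4, -16, -8) = (40, -36, 52).
With w = (10, -8, -10) − (-10, -5, 4) = (20, -3, -14), w · n = 180.
Distance = |w · n| / |n| = |180| / √5600 ≈ 2.4054.

2.4054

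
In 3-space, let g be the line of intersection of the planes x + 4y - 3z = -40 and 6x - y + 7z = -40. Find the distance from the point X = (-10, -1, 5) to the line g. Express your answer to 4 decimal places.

Direction of g: (1, 4, -3) × (6, -1, 7) = (25, -25, -25).
A point on g: solving the two plane equations with x = -12 gives (-12, -4, 4).
Taking (-12, -4, 4) on g with direction v = (25, -25, -25): w = X − (-12, -4, 4) = (2, 3, 1), and w × v = (-50, 75, -125).
Distance = |w × v| / |v| = √23750 / √1875 ≈ 3.5590.

3.5590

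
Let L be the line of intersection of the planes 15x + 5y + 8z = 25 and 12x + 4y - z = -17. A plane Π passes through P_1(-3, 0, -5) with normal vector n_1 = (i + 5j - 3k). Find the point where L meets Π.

Direction of L: (15, 5, 8) × (12, 4, -1) = (-37, 111, 0).
A point on L: solving the two plane equations with x = 0 gives (0, -3, 5).
Π: n_1·r = n_1·P_1 gives x + 5y - 3z = 12.
Substitute r = (0, -3, 5) + t(-37, 111, 0) into the plane: -30 + 518t = 12, so t = 3/37.
Intersection: (0, -3, 5) + (3/37)·(-37, 111, 0) = (-3, 6, 5).

(-3, 6, 5)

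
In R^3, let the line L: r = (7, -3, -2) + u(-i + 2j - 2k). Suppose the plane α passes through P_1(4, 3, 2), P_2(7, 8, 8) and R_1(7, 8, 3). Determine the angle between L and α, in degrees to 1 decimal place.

39.0

P_1P_2 = (3, 5, 6), P_1R_1 = (3, 5, 1); a normal to α is P_1P_2 × P_1R_1 = (-25, 15, 0).
Using P_1: α has equation -25x + 15y = -55.
sin θ = |n·v| / (|n||v|) = |55| / (√850 · √9) = 0.62883.
θ ≈ 39.0°.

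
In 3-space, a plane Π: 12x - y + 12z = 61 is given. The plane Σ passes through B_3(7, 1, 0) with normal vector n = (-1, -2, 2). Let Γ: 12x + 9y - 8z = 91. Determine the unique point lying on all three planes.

(7, -1, -2)

Σ: n·r = n·B_3 gives -x - 2y + 2z = -9.
Solving the 3×3 linear system 12x - y + 12z = 61, -x - 2y + 2z = -9, 12x + 9y - 8z = 91 (e.g. by elimination or Cramer's rule, determinant = 140) gives (7, -1, -2).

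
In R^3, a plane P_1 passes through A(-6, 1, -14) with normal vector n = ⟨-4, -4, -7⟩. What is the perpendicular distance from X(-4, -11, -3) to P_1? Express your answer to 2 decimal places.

P_1: n·r = n·A gives -4x - 4y - 7z = 118.
n·X − d = (-4)·(-4) + (-4)·(-11) + (-7)·(-3) − 118 = -37; |n| = √81.
Distance = |-37| / √81 = 37/√81 ≈ 4.11.

4.11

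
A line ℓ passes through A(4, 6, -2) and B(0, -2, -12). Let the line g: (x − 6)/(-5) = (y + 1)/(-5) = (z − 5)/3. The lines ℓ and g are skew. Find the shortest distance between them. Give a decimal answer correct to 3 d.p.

A direction vector for ℓ is B − A = (-4, -8, -10).
g has direction (-5, -5, 3) through (6, -1, 5).
Common perpendicular direction n = (-4, -8, -10) × (-5, -5, 3) = (-74, 62, -20).
With w = (6, -1, 5) − (4, 6, -2) = (2, -7, 7), w · n = -722.
Distance = |w · n| / |n| = |-722| / √9720 ≈ 7.323.

7.323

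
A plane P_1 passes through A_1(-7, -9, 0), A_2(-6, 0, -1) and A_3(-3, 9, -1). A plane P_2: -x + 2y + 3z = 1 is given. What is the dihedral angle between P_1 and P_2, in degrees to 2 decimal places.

25.00

A_1A_2 = (1, 9, -1), A_1A_3 = (4, 18, -1); a normal to P_1 is A_1A_2 × A_1A_3 = (9, -3, -18).
Using A_1: P_1 has equation 9x - 3y - 18z = -36.
cos θ = |n₁·n₂| / (|n₁||n₂|) = |-69| / (√414 · √14).
θ = arccos(0.90633) ≈ 25.00°.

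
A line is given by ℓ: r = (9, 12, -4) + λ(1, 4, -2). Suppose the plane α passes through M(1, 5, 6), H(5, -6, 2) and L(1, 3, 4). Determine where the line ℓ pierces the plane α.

(5, -4, 4)

MH = (4, -11, -4), ML = (0, -2, -2); a normal to α is MH × ML = (14, 8, -8).
Using M: α has equation 14x + 8y - 8z = 6.
Substitute r = (9, 12, -4) + t(1, 4, -2) into the plane: 254 + 62t = 6, so t = -4.
Intersection: (9, 12, -4) + (-4)·(1, 4, -2) = (5, -4, 4).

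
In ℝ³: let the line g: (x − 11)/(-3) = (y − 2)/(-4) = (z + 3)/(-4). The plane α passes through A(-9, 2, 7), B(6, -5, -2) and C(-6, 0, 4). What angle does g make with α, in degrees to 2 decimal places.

g has direction (-3, -4, -4) through (11, 2, -3).
AB = (15, -7, -9), AC = (3, -2, -3); a normal to α is AB × AC = (3, 18, -9).
Using A: α has equation 3x + 18y - 9z = -54.
sin θ = |n·v| / (|n||v|) = |-45| / (√414 · √41) = 0.34540.
θ ≈ 20.21°.

20.21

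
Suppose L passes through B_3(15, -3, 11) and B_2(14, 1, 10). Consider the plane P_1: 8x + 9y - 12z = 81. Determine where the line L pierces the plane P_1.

A direction vector for L is B_2 − B_3 = (-1, 4, -1).
Substitute r = (15, -3, 11) + t(-1, 4, -1) into the plane: -39 + 40t = 81, so t = 3.
Intersection: (15, -3, 11) + 3·(-1, 4, -1) = (12, 9, 8).

(12, 9, 8)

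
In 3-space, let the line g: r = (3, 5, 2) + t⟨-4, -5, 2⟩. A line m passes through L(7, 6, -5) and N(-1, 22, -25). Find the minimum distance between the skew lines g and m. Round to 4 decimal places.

5.7571

A direction vector for m is N − L = (-8, 16, -20).
Common perpendicular direction n = (-4, -5, 2) × (-8, 16, -20) = (68, -96, -104).
With w = (7, 6, -5) − (3, 5, 2) = (4, 1, -7), w · n = 904.
Distance = |w · n| / |n| = |904| / √24656 ≈ 5.7571.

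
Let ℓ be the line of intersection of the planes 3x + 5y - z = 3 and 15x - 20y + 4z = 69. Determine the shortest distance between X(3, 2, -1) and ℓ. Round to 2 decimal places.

Direction of ℓ: (3, 5, -1) × (15, -20, 4) = (0, -27, -135).
A point on ℓ: solving the two plane equations with y = 0 gives (3, 0, 6).
Taking (3, 0, 6) on ℓ with direction v = (0, -27, -135): w = X − (3, 0, 6) = (0, 2, -7), and w × v = (-459, 0, 0).
Distance = |w × v| / |v| = √210681 / √18954 ≈ 3.33.

3.33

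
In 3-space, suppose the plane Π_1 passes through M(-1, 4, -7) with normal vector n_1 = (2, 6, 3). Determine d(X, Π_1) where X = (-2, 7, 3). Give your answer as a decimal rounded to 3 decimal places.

6.571

Π_1: n_1·r = n_1·M gives 2x + 6y + 3z = 1.
n·X − d = (2)·(-2) + (6)·(7) + (3)·(3) − 1 = 46; |n| = √49.
Distance = |46| / √49 = 46/√49 ≈ 6.571.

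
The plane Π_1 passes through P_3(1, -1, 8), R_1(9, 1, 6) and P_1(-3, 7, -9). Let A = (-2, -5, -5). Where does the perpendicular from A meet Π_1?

(-3, 3, -1)

P_3R_1 = (8, 2, -2), P_3P_1 = (-4, 8, -17); a normal to Π_1 is P_3R_1 × P_3P_1 = (-18, 144, 72).
Using P_3: Π_1 has equation -18x + 144y + 72z = 414.
Foot = A − λn with λ = (n·A − d)/|n|² = (-1044 − 414)/26244 = -1/18.
Foot = (-2, -5, -5) − (-1/18)·(-18, 144, 72) = (-3, 3, -1).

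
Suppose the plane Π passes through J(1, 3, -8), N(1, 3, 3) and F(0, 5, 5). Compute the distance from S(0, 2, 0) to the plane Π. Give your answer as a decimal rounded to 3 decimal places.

JN = (0, 0, 11), JF = (-1, 2, 13); a normal to Π is JN × JF = (-22, -11, 0).
Using J: Π has equation -22x - 11y = -55.
n·S − d = (-22)·(0) + (-11)·(2) + (0)·(0) − (-55) = 33; |n| = √605.
Distance = |33| / √605 = 33/√605 ≈ 1.342.

1.342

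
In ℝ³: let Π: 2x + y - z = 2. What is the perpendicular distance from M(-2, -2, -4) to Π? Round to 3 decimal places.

1.633

n·M − d = (2)·(-2) + (1)·(-2) + (-1)·(-4) − 2 = -4; |n| = √6.
Distance = |-4| / √6 = 4/√6 ≈ 1.633.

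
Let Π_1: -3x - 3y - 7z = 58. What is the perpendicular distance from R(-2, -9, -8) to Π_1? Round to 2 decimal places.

3.79

n·R − d = (-3)·(-2) + (-3)·(-9) + (-7)·(-8) − 58 = 31; |n| = √67.
Distance = |31| / √67 = 31/√67 ≈ 3.79.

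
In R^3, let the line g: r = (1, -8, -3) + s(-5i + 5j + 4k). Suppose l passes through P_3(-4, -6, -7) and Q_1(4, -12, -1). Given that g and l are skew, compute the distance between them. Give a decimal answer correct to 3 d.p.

A direction vector for l is Q_1 − P_3 = (8, -6, 6).
Common perpendicular direction n = (-5, 5, 4) × (8, -6, 6) = (54, 62, -10).
With w = (-4, -6, -7) − (1, -8, -3) = (-5, 2, -4), w · n = -106.
Distance = |w · n| / |n| = |-106| / √6860 ≈ 1.280.

1.280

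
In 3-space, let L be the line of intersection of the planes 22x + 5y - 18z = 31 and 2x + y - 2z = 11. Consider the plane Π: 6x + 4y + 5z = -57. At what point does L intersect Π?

Direction of L: (22, 5, -18) × (2, 1, -2) = (8, 8, 12).
A point on L: solving the two plane equations with x = 0 gives (0, 17, 3).
Substitute r = (0, 17, 3) + t(8, 8, 12) into the plane: 83 + 140t = -57, so t = -1.
Intersection: (0, 17, 3) + (-1)·(8, 8, 12) = (-8, 9, -9).

(-8, 9, -9)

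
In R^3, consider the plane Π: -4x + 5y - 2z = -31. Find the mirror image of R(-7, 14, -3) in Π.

(17, -16, 9)

λ = (n·R − d)/|n|² = (104 − (-31))/45 = 3.
Reflection = R − 2λn = (-7, 14, -3) − 6·(-4, 5, -2) = (17, -16, 9).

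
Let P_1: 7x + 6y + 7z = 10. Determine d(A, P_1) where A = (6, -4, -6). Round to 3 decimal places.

n·A − d = (7)·(6) + (6)·(-4) + (7)·(-6) − 10 = -34; |n| = √134.
Distance = |-34| / √134 = 34/√134 ≈ 2.937.

2.937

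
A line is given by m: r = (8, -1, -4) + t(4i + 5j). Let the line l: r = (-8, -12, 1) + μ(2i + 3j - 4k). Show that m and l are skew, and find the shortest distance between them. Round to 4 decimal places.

5.9944

Common perpendicular direction n = (4, 5, 0) × (2, 3, -4) = (-20, 16, 2).
With w = (-8, -12, 1) − (8, -1, -4) = (-16, -11, 5), w · n = 154.
Since n ≠ 0 the lines are not parallel, and w · n = 154 ≠ 0 so they do not intersect; hence they are skew.
Distance = |w · n| / |n| = |154| / √660 ≈ 5.9944.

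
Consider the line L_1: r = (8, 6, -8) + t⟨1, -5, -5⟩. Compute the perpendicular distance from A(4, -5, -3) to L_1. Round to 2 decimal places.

Taking (8, 6, -8) on L_1 with direction v = (1, -5, -5): w = A − (8, 6, -8) = (-4, -11, 5), and w × v = (80, -15, 31).
Distance = |w × v| / |v| = √7586 / √51 ≈ 12.20.

12.20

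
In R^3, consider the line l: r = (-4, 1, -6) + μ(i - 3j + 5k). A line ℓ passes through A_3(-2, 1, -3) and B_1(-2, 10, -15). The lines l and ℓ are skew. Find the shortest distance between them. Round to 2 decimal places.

A direction vector for ℓ is B_1 − A_3 = (0, 9, -12).
Common perpendicular direction n = (1, -3, 5) × (0, 9, -12) = (-9, 12, 9).
With w = (-2, 1, -3) − (-4, 1, -6) = (2, 0, 3), w · n = 9.
Distance = |w · n| / |n| = |9| / √306 ≈ 0.51.

0.51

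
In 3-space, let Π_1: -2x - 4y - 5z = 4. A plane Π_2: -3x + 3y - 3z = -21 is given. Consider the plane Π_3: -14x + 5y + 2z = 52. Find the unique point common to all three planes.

(-5, -6, 6)

Solving the 3×3 linear system -2x - 4y - 5z = 4, -3x + 3y - 3z = -21, -14x + 5y + 2z = 52 (e.g. by elimination or Cramer's rule, determinant = -369) gives (-5, -6, 6).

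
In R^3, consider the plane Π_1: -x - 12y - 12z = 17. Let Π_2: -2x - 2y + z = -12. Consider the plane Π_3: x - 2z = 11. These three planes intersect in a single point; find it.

(-5, 7, -8)

Solving the 3×3 linear system -x - 12y - 12z = 17, -2x - 2y + z = -12, x - 2z = 11 (e.g. by elimination or Cramer's rule, determinant = 8) gives (-5, 7, -8).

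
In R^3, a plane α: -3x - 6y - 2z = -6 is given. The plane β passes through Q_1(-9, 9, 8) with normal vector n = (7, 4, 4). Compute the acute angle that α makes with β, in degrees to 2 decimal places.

32.73

β: n·r = n·Q_1 gives 7x + 4y + 4z = 5.
cos θ = |n₁·n₂| / (|n₁||n₂|) = |-53| / (√49 · √81).
θ = arccos(0.84127) ≈ 32.73°.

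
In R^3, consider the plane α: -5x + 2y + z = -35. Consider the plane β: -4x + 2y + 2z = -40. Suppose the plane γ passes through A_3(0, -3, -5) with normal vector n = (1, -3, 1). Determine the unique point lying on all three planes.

(4, -3, -9)

γ: n·r = n·A_3 gives x - 3y + z = 4.
Solving the 3×3 linear system -5x + 2y + z = -35, -4x + 2y + 2z = -40, x - 3y + z = 4 (e.g. by elimination or Cramer's rule, determinant = -18) gives (4, -3, -9).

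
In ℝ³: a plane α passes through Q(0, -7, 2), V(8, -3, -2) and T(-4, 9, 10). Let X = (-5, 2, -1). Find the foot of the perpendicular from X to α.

(-1, 0, 5)

QV = (8, 4, -4), QT = (-4, 16, 8); a normal to α is QV × QT = (96, -48, 144).
Using Q: α has equation 96x - 48y + 144z = 624.
Foot = X − λn with λ = (n·X − d)/|n|² = (-720 − 624)/32256 = -1/24.
Foot = (-5, 2, -1) − (-1/24)·(96, -48, 144) = (-1, 0, 5).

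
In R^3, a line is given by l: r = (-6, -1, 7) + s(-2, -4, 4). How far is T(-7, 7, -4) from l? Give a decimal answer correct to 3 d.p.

Taking (-6, -1, 7) on l with direction v = (-2, -4, 4): w = T − (-6, -1, 7) = (-1, 8, -11), and w × v = (-12, 26, 20).
Distance = |w × v| / |v| = √1220 / √36 ≈ 5.821.

5.821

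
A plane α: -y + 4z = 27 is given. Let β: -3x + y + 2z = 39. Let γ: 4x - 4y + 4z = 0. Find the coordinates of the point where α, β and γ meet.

(-12, -7, 5)

Solving the 3×3 linear system -y + 4z = 27, -3x + y + 2z = 39, 4x - 4y + 4z = 0 (e.g. by elimination or Cramer's rule, determinant = 12) gives (-12, -7, 5).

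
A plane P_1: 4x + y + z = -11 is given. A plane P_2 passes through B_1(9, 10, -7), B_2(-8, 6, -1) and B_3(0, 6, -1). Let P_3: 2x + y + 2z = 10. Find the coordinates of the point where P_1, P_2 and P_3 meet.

B_1B_2 = (-17, -4, 6), B_1B_3 = (-9, -4, 6); a normal to P_2 is B_1B_2 × B_1B_3 = (0, 48, 32).
Using B_1: P_2 has equation 48y + 32z = 256.
Solving the 3×3 linear system 4x + y + z = -11, 48y + 32z = 256, 2x + y + 2z = 10 (e.g. by elimination or Cramer's rule, determinant = 224) gives (-5, -2, 11).

(-5, -2, 11)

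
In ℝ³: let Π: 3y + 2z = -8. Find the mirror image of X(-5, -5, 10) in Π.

(-5, -11, 6)

λ = (n·X − d)/|n|² = (5 − (-8))/13 = 1.
Reflection = X − 2λn = (-5, -5, 10) − 2·(0, 3, 2) = (-5, -11, 6).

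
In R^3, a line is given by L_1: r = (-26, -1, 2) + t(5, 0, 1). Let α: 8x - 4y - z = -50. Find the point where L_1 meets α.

Substitute r = (-26, -1, 2) + t(5, 0, 1) into the plane: -206 + 39t = -50, so t = 4.
Intersection: (-26, -1, 2) + 4·(5, 0, 1) = (-6, -1, 6).

(-6, -1, 6)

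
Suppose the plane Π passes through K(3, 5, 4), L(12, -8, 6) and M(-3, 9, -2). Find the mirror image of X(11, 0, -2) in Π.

KL = (9, -13, 2), KM = (-6, 4, -6); a normal to Π is KL × KM = (70, 42, -42).
Using K: Π has equation 70x + 42y - 42z = 252.
λ = (n·X − d)/|n|² = (854 − 252)/8428 = 1/14.
Reflection = X − 2λn = (11, 0, -2) − (1/7)·(70, 42, -42) = (1, -6, 4).

(1, -6, 4)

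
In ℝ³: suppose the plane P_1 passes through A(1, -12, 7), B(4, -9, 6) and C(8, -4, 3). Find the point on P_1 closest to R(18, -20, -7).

AB = (3, 3, -1), AC = (7, 8, -4); a normal to P_1 is AB × AC = (-4, 5, 3).
Using A: P_1 has equation -4x + 5y + 3z = -43.
Foot = R − λn with λ = (n·R − d)/|n|² = (-193 − (-43))/50 = -3.
Foot = (18, -20, -7) − (-3)·(-4, 5, 3) = (6, -5, 2).

(6, -5, 2)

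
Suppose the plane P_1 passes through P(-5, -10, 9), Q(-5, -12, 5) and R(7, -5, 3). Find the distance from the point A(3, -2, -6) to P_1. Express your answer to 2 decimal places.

PQ = (0, -2, -4), PR = (12, 5, -6); a normal to P_1 is PQ × PR = (32, -48, 24).
Using P: P_1 has equation 32x - 48y + 24z = 536.
n·A − d = (32)·(3) + (-48)·(-2) + (24)·(-6) − 536 = -488; |n| = √3904.
Distance = |-488| / √3904 = 488/√3904 ≈ 7.81.

7.81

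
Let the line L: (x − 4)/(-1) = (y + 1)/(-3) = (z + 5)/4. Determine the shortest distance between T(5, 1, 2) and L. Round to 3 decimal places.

6.086

L has direction (-1, -3, 4) through (4, -1, -5).
Taking (4, -1, -5) on L with direction v = (-1, -3, 4): w = T − (4, -1, -5) = (1, 2, 7), and w × v = (29, -11, -1).
Distance = |w × v| / |v| = √963 / √26 ≈ 6.086.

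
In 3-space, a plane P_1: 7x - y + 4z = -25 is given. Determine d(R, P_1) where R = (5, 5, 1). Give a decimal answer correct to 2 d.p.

n·R − d = (7)·(5) + (-1)·(5) + (4)·(1) − (-25) = 59; |n| = √66.
Distance = |59| / √66 = 59/√66 ≈ 7.26.

7.26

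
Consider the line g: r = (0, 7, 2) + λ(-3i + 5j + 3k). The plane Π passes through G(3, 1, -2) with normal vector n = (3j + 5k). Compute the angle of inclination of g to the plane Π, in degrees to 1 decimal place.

Π: n·r = n·G gives 3y + 5z = -7.
sin θ = |n·v| / (|n||v|) = |30| / (√34 · √43) = 0.78460.
θ ≈ 51.7°.

51.7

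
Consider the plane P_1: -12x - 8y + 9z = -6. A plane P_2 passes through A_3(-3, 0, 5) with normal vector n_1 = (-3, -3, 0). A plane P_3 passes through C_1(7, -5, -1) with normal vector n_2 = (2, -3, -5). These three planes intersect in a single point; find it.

P_2: n_1·r = n_1·A_3 gives -3x - 3y = 9.
P_3: n_2·r = n_2·C_1 gives 2x - 3y - 5z = 34.
Solving the 3×3 linear system -12x - 8y + 9z = -6, -3x - 3y = 9, 2x - 3y - 5z = 34 (e.g. by elimination or Cramer's rule, determinant = 75) gives (3, -6, -2).

(3, -6, -2)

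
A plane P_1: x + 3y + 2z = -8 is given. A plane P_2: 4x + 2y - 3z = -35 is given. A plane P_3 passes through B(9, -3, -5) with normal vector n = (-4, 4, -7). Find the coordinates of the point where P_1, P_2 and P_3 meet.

(-5, -3, 3)

P_3: n·r = n·B gives -4x + 4y - 7z = -13.
Solving the 3×3 linear system x + 3y + 2z = -8, 4x + 2y - 3z = -35, -4x + 4y - 7z = -13 (e.g. by elimination or Cramer's rule, determinant = 166) gives (-5, -3, 3).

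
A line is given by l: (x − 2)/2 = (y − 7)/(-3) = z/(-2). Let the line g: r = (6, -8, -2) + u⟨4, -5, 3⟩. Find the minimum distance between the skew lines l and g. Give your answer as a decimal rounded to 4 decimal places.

5.4886

l has direction (2, -3, -2) through (2, 7, 0).
Common perpendicular direction n = (2, -3, -2) × (4, -5, 3) = (-19, -14, 2).
With w = (6, -8, -2) − (2, 7, 0) = (4, -15, -2), w · n = 130.
Distance = |w · n| / |n| = |130| / √561 ≈ 5.4886.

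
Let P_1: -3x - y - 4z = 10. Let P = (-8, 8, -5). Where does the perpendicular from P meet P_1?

Foot = P − λn with λ = (n·P − d)/|n|² = (36 − 10)/26 = 1.
Foot = (-8, 8, -5) − 1·(-3, -1, -4) = (-5, 9, -1).

(-5, 9, -1)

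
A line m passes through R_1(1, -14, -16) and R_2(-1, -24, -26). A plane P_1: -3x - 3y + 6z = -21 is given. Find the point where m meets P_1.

(4, 1, -1)

A direction vector for m is R_2 − R_1 = (-2, -10, -10).
Substitute r = (1, -14, -16) + t(-2, -10, -10) into the plane: -57 + (-24)t = -21, so t = -3/2.
Intersection: (1, -14, -16) + (-3/2)·(-2, -10, -10) = (4, 1, -1).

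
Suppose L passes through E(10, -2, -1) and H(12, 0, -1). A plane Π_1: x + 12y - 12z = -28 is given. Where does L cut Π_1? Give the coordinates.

A direction vector for L is H − E = (2, 2, 0).
Substitute r = (10, -2, -1) + t(2, 2, 0) into the plane: -2 + 26t = -28, so t = -1.
Intersection: (10, -2, -1) + (-1)·(2, 2, 0) = (8, -4, -1).

(8, -4, -1)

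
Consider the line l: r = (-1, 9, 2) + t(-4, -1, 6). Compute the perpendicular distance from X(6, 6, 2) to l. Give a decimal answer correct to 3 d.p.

Taking (-1, 9, 2) on l with direction v = (-4, -1, 6): w = X − (-1, 9, 2) = (7, -3, 0), and w × v = (-18, -42, -19).
Distance = |w × v| / |v| = √2449 / √53 ≈ 6.798.

6.798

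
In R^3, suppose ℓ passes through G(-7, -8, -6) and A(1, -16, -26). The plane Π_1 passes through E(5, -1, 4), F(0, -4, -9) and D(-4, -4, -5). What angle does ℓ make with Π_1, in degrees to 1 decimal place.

14.7

A direction vector for ℓ is A − G = (8, -8, -20).
EF = (-5, -3, -13), ED = (-9, -3, -9); a normal to Π_1 is EF × ED = (-12, 72, -12).
Using E: Π_1 has equation -12x + 72y - 12z = -180.
sin θ = |n·v| / (|n||v|) = |-432| / (√5472 · √528) = 0.25415.
θ ≈ 14.7°.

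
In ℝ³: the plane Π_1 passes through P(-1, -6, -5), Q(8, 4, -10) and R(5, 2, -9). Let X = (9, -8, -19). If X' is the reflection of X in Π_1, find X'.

(9, 4, 5)

PQ = (9, 10, -5), PR = (6, 8, -4); a normal to Π_1 is PQ × PR = (0, 6, 12).
Using P: Π_1 has equation 6y + 12z = -96.
λ = (n·X − d)/|n|² = (-276 − (-96))/180 = -1.
Reflection = X − 2λn = (9, -8, -19) − (-2)·(0, 6, 12) = (9, 4, 5).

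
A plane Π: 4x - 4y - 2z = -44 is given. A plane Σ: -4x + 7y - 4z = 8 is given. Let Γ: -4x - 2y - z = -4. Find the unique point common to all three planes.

Solving the 3×3 linear system 4x - 4y - 2z = -44, -4x + 7y - 4z = 8, -4x - 2y - z = -4 (e.g. by elimination or Cramer's rule, determinant = -180) gives (-3, 4, 8).

(-3, 4, 8)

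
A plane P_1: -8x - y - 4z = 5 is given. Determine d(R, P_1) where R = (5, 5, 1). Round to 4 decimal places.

6.0000

n·R − d = (-8)·(5) + (-1)·(5) + (-4)·(1) − 5 = -54; |n| = √81.
Distance = |-54| / √81 = 54/√81 ≈ 6.0000.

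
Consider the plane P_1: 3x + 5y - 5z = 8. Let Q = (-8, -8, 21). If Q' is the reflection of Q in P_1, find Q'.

(10, 22, -9)

λ = (n·Q − d)/|n|² = (-169 − 8)/59 = -3.
Reflection = Q − 2λn = (-8, -8, 21) − (-6)·(3, 5, -5) = (10, 22, -9).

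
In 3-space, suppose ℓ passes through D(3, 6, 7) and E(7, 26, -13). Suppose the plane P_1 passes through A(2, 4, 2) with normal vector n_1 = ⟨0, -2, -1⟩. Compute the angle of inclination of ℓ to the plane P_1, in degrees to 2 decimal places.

18.25

A direction vector for ℓ is E − D = (4, 20, -20).
P_1: n_1·r = n_1·A gives -2y - z = -10.
sin θ = |n·v| / (|n||v|) = |-20| / (√5 · √816) = 0.31311.
θ ≈ 18.25°.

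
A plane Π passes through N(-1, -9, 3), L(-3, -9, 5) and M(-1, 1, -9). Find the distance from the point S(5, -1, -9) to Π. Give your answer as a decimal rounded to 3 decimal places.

1.941

NL = (-2, 0, 2), NM = (0, 10, -12); a normal to Π is NL × NM = (-20, -24, -20).
Using N: Π has equation -20x - 24y - 20z = 176.
n·S − d = (-20)·(5) + (-24)·(-1) + (-20)·(-9) − 176 = -72; |n| = √1376.
Distance = |-72| / √1376 = 72/√1376 ≈ 1.941.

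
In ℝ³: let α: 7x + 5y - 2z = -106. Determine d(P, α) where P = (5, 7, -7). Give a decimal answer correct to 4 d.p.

21.5133

n·P − d = (7)·(5) + (5)·(7) + (-2)·(-7) − (-106) = 190; |n| = √78.
Distance = |190| / √78 = 190/√78 ≈ 21.5133.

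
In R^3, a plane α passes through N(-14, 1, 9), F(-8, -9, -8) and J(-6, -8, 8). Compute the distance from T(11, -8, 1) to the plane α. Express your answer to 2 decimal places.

NF = (6, -10, -17), NJ = (8, -9, -1); a normal to α is NF × NJ = (-143, -130, 26).
Using N: α has equation -143x - 130y + 26z = 2106.
n·T − d = (-143)·(11) + (-130)·(-8) + (26)·(1) − 2106 = -2613; |n| = √38025.
Distance = |-2613| / √38025 = 2613/√38025 ≈ 13.40.

13.40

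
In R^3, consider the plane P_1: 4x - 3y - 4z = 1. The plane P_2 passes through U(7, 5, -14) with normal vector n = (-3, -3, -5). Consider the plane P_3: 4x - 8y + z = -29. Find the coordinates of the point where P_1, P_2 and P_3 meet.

(-4, 1, -5)

P_2: n·r = n·U gives -3x - 3y - 5z = 34.
Solving the 3×3 linear system 4x - 3y - 4z = 1, -3x - 3y - 5z = 34, 4x - 8y + z = -29 (e.g. by elimination or Cramer's rule, determinant = -265) gives (-4, 1, -5).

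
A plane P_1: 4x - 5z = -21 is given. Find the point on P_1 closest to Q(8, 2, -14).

(-4, 2, 1)

Foot = Q − λn with λ = (n·Q − d)/|n|² = (102 − (-21))/41 = 3.
Foot = (8, 2, -14) − 3·(4, 0, -5) = (-4, 2, 1).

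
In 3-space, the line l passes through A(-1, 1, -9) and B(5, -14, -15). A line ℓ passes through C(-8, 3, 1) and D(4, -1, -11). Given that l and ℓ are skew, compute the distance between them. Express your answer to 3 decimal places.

2.121

A direction vector for l is B − A = (6, -15, -6).
A direction vector for ℓ is D − C = (12, -4, -12).
Common perpendicular direction n = (6, -15, -6) × (12, -4, -12) = (156, 0, 156).
With w = (-8, 3, 1) − (-1, 1, -9) = (-7, 2, 10), w · n = 468.
Distance = |w · n| / |n| = |468| / √48672 ≈ 2.121.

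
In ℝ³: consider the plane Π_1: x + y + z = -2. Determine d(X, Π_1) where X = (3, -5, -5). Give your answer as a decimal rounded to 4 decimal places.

2.8868

n·X − d = (1)·(3) + (1)·(-5) + (1)·(-5) − (-2) = -5; |n| = √3.
Distance = |-5| / √3 = 5/√3 ≈ 2.8868.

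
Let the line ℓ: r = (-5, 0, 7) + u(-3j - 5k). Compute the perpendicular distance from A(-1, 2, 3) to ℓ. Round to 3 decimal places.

5.499

Taking (-5, 0, 7) on ℓ with direction v = (0, -3, -5): w = A − (-5, 0, 7) = (4, 2, -4), and w × v = (-22, 20, -12).
Distance = |w × v| / |v| = √1028 / √34 ≈ 5.499.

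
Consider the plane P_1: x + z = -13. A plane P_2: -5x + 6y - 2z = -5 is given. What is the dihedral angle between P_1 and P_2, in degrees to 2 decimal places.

cos θ = |n₁·n₂| / (|n₁||n₂|) = |-7| / (√2 · √65).
θ = arccos(0.61394) ≈ 52.13°.

52.13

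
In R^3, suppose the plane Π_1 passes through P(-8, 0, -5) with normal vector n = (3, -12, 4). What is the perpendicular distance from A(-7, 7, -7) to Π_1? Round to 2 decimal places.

Π_1: n·r = n·P gives 3x - 12y + 4z = -44.
n·A − d = (3)·(-7) + (-12)·(7) + (4)·(-7) − (-44) = -89; |n| = √169.
Distance = |-89| / √169 = 89/√169 ≈ 6.85.

6.85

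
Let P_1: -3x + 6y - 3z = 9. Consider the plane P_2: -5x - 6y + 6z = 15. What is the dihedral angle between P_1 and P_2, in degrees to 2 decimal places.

cos θ = |n₁·n₂| / (|n₁||n₂|) = |-39| / (√54 · √97).
θ = arccos(0.53887) ≈ 57.39°.

57.39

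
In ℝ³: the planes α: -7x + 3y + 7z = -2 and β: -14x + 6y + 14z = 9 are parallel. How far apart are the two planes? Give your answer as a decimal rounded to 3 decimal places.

Rescale β by 1/2: -7x + 3y + 7z = 9/2. Then distance = |-2 − (9/2)| / √107 ≈ 0.628.

0.628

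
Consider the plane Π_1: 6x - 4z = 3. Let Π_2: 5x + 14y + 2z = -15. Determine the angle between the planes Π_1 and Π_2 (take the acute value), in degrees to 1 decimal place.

78.3

cos θ = |n₁·n₂| / (|n₁||n₂|) = |22| / (√52 · √225).
θ = arccos(0.20339) ≈ 78.3°.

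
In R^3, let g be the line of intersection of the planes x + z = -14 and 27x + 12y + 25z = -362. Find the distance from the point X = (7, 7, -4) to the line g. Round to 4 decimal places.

Direction of g: (1, 0, 1) × (27, 12, 25) = (-12, 2, 12).
A point on g: solving the two plane equations with x = -6 gives (-6, 0, -8).
Taking (-6, 0, -8) on g with direction v = (-12, 2, 12): w = X − (-6, 0, -8) = (13, 7, 4), and w × v = (76, -204, 110).
Distance = |w × v| / |v| = √59492 / √292 ≈ 14.2737.

14.2737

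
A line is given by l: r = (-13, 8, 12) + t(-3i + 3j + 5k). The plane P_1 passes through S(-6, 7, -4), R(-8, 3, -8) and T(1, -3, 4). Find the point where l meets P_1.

SR = (-2, -4, -4), ST = (7, -10, 8); a normal to P_1 is SR × ST = (-72, -12, 48).
Using S: P_1 has equation -72x - 12y + 48z = 156.
Substitute r = (-13, 8, 12) + t(-3, 3, 5) into the plane: 1416 + 420t = 156, so t = -3.
Intersection: (-13, 8, 12) + (-3)·(-3, 3, 5) = (-4, -1, -3).

(-4, -1, -3)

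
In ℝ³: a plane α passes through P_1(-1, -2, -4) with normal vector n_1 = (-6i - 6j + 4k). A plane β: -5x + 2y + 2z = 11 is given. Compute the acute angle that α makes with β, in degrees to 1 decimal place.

61.2

α: n_1·r = n_1·P_1 gives -6x - 6y + 4z = 2.
cos θ = |n₁·n₂| / (|n₁||n₂|) = |26| / (√88 · √33).
θ = arccos(0.48248) ≈ 61.2°.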